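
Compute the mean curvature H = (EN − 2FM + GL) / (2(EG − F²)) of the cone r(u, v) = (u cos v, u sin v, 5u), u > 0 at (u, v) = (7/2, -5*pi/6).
H = 5*sqrt(26)/182

With E = 26, F = 0, G = u^2, L = 0, M = 0, N = 5*sqrt(26)*u^2/(26*Abs(u)), assemble
  H = (EN − 2FM + GL) / (2(EG − F²)) = 5*sqrt(26)/(52*Abs(u)).
At (u, v) = (7/2, -5*pi/6): H = 5*sqrt(26)/182.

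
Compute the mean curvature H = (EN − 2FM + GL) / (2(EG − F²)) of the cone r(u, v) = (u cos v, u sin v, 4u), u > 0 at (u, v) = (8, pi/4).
H = sqrt(17)/68

With E = 17, F = 0, G = u^2, L = 0, M = 0, N = 4*sqrt(17)*u^2/(17*Abs(u)), assemble
  H = (EN − 2FM + GL) / (2(EG − F²)) = 2*sqrt(17)/(17*Abs(u)).
At (u, v) = (8, pi/4): H = sqrt(17)/68.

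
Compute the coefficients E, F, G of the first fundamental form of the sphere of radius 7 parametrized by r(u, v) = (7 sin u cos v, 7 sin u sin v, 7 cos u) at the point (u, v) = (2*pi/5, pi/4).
E = 49;  F = 0;  G = 49*sqrt(5)/8 + 245/8

Partials: r_u = (7*cos(u)*cos(v), 7*sin(v)*cos(u), -7*sin(u)), r_v = (-7*sin(u)*sin(v), 7*sin(u)*cos(v), 0). As functions of (u, v):
  E = r_u · r_u = 49,
  F = r_u · r_v = 0,
  G = r_v · r_v = 49*sin(u)^2.
Evaluating at (u, v) = (2*pi/5, pi/4): E = 49, F = 0, G = 49*sqrt(5)/8 + 245/8.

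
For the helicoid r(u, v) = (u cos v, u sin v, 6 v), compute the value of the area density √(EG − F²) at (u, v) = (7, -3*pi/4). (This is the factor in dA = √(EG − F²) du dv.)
√(EG − F²)|_{(7, -3*pi/4)} = sqrt(85)

E = 1, F = 0, G = u^2 + 36, so EG − F² = u^2 + 36. Taking the positive square root: √(EG − F²) = sqrt(u^2 + 36). At (u, v) = (7, -3*pi/4): sqrt(85).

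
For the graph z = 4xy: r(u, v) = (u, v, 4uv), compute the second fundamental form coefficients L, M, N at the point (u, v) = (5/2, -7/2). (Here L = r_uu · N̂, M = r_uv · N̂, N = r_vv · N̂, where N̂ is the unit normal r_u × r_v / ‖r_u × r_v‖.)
L = 0;  M = 4*sqrt(33)/99;  N = 0

Compute the unit normal N̂(u, v) = (-4*v/sqrt(16*u^2 + 16*v^2 + 1), -4*u/sqrt(16*u^2 + 16*v^2 + 1), 1/sqrt(16*u^2 + 16*v^2 + 1)), and the second partials r_uu, r_uv, r_vv. Take dot products:
  L(u, v) = r_uu · N̂ = 0,
  M(u, v) = r_uv · N̂ = 4/sqrt(16*u^2 + 16*v^2 + 1),
  N(u, v) = r_vv · N̂ = 0.
Evaluating at (u, v) = (5/2, -7/2):
  L = 0, M = 4*sqrt(33)/99, N = 0.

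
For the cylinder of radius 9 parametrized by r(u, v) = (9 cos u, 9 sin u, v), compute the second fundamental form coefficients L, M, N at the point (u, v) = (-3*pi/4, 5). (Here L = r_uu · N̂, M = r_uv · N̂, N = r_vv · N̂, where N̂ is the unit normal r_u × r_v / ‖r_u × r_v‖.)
L = -9;  M = 0;  N = 0

Compute the unit normal N̂(u, v) = (cos(u), sin(u), 0), and the second partials r_uu, r_uv, r_vv. Take dot products:
  L(u, v) = r_uu · N̂ = -9,
  M(u, v) = r_uv · N̂ = 0,
  N(u, v) = r_vv · N̂ = 0.
Evaluating at (u, v) = (-3*pi/4, 5):
  L = -9, M = 0, N = 0.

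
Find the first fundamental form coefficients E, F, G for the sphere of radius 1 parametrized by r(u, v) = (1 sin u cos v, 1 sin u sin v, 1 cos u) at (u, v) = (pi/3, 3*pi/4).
E = 1;  F = 0;  G = 3/4

Partials: r_u = (cos(u)*cos(v), sin(v)*cos(u), -sin(u)), r_v = (-sin(u)*sin(v), sin(u)*cos(v), 0). As functions of (u, v):
  E = r_u · r_u = 1,
  F = r_u · r_v = 0,
  G = r_v · r_v = sin(u)^2.
Evaluating at (u, v) = (pi/3, 3*pi/4): E = 1, F = 0, G = 3/4.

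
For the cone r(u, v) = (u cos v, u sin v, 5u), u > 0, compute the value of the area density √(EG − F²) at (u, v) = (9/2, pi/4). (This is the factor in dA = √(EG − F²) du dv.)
√(EG − F²)|_{(9/2, pi/4)} = 9*sqrt(26)/2

E = 26, F = 0, G = u^2, so EG − F² = 26*u^2. Taking the positive square root: √(EG − F²) = sqrt(26)*Abs(u). At (u, v) = (9/2, pi/4): 9*sqrt(26)/2.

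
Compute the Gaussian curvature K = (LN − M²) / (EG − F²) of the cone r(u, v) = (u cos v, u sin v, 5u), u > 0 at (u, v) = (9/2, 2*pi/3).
K = 0

Coefficients of the first fundamental form: E = 26, F = 0, G = u^2.
Coefficients of the second fundamental form: L = 0, M = 0, N = 5*sqrt(26)*u^2/(26*Abs(u)).
Assemble K = (LN − M²)/(EG − F²) = 0. At (u, v) = (9/2, 2*pi/3): K = 0.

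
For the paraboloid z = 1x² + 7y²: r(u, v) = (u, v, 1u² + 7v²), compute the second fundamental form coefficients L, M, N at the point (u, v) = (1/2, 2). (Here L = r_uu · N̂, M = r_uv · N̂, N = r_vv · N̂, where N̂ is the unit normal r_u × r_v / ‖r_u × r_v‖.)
L = sqrt(786)/393;  M = 0;  N = 7*sqrt(786)/393

Compute the unit normal N̂(u, v) = (-2*u/sqrt(4*u^2 + 196*v^2 + 1), -14*v/sqrt(4*u^2 + 196*v^2 + 1), 1/sqrt(4*u^2 + 196*v^2 + 1)), and the second partials r_uu, r_uv, r_vv. Take dot products:
  L(u, v) = r_uu · N̂ = 2/sqrt(4*u^2 + 196*v^2 + 1),
  M(u, v) = r_uv · N̂ = 0,
  N(u, v) = r_vv · N̂ = 14/sqrt(4*u^2 + 196*v^2 + 1).
Evaluating at (u, v) = (1/2, 2):
  L = sqrt(786)/393, M = 0, N = 7*sqrt(786)/393.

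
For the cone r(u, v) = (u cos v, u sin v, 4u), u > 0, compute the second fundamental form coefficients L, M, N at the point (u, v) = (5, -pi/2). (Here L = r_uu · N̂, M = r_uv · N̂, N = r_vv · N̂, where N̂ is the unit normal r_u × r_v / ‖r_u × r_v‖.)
L = 0;  M = 0;  N = 20*sqrt(17)/17

Compute the unit normal N̂(u, v) = (-4*sqrt(17)*u*cos(v)/(17*Abs(u)), -4*sqrt(17)*u*sin(v)/(17*Abs(u)), sqrt(17)*u/(17*Abs(u))), and the second partials r_uu, r_uv, r_vv. Take dot products:
  L(u, v) = r_uu · N̂ = 0,
  M(u, v) = r_uv · N̂ = 0,
  N(u, v) = r_vv · N̂ = 4*sqrt(17)*u^2/(17*Abs(u)).
Evaluating at (u, v) = (5, -pi/2):
  L = 0, M = 0, N = 20*sqrt(17)/17.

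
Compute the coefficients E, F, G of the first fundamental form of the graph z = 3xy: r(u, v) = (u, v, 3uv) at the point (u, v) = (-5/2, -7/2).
E = 445/4;  F = 315/4;  G = 229/4

Partials: r_u = (1, 0, 3*v), r_v = (0, 1, 3*u). As functions of (u, v):
  E = r_u · r_u = 9*v^2 + 1,
  F = r_u · r_v = 9*u*v,
  G = r_v · r_v = 9*u^2 + 1.
Evaluating at (u, v) = (-5/2, -7/2): E = 445/4, F = 315/4, G = 229/4.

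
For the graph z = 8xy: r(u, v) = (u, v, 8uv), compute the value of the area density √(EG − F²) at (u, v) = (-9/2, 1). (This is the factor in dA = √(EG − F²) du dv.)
√(EG − F²)|_{(-9/2, 1)} = sqrt(1361)

E = 64*v^2 + 1, F = 64*u*v, G = 64*u^2 + 1, so EG − F² = 64*u^2 + 64*v^2 + 1. Taking the positive square root: √(EG − F²) = sqrt(64*u^2 + 64*v^2 + 1). At (u, v) = (-9/2, 1): sqrt(1361).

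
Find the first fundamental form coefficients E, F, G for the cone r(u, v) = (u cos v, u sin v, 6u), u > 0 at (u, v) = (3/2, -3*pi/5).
E = 37;  F = 0;  G = 9/4

Partials: r_u = (cos(v), sin(v), 6), r_v = (-u*sin(v), u*cos(v), 0). As functions of (u, v):
  E = r_u · r_u = 37,
  F = r_u · r_v = 0,
  G = r_v · r_v = u^2.
Evaluating at (u, v) = (3/2, -3*pi/5): E = 37, F = 0, G = 9/4.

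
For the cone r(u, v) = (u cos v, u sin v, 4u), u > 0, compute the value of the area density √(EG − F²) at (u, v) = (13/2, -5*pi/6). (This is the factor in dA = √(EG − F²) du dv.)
√(EG − F²)|_{(13/2, -5*pi/6)} = 13*sqrt(17)/2

E = 17, F = 0, G = u^2, so EG − F² = 17*u^2. Taking the positive square root: √(EG − F²) = sqrt(17)*Abs(u). At (u, v) = (13/2, -5*pi/6): 13*sqrt(17)/2.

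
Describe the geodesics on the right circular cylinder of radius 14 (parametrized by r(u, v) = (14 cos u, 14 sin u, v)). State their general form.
The cylinder is flat (K = 0) and locally isometric to the plane via the development (u, v) ↦ (14 u, v). Geodesics are the pre-images of straight lines: circles (v constant), vertical lines (u constant), and helices (v = c · u + d) for constants c, d.

A right cylinder has E = 14², F = 0, G = 1, so EG − F² = 14², and L = −14, M = N = 0, giving K = (LN − M²)/(EG − F²) = 0 everywhere. A flat surface is locally isometric to the Euclidean plane via the map (u, v) ↦ (14 u, v). Straight lines in the (x̃, ỹ) plane pull back to: (a) horizontal circles (v = const), (b) vertical generators (u = const), and (c) helices (14 u tan θ = v, i.e. v = c · u + d).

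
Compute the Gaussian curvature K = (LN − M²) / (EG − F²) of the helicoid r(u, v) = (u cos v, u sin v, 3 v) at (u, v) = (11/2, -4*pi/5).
K = -144/24649

Coefficients of the first fundamental form: E = 1, F = 0, G = u^2 + 9.
Coefficients of the second fundamental form: L = 0, M = -3/sqrt(u^2 + 9), N = 0.
Assemble K = (LN − M²)/(EG − F²) = -9/(u^2 + 9)^2. At (u, v) = (11/2, -4*pi/5): K = -144/24649.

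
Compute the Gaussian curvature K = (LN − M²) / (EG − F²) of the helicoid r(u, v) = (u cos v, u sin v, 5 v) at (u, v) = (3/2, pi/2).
K = -400/11881

Coefficients of the first fundamental form: E = 1, F = 0, G = u^2 + 25.
Coefficients of the second fundamental form: L = 0, M = -5/sqrt(u^2 + 25), N = 0.
Assemble K = (LN − M²)/(EG − F²) = -25/(u^2 + 25)^2. At (u, v) = (3/2, pi/2): K = -400/11881.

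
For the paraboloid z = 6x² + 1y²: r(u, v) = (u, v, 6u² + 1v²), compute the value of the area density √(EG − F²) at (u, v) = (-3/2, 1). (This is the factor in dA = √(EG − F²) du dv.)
√(EG − F²)|_{(-3/2, 1)} = sqrt(329)

E = 144*u^2 + 1, F = 24*u*v, G = 4*v^2 + 1, so EG − F² = 144*u^2 + 4*v^2 + 1. Taking the positive square root: √(EG − F²) = sqrt(144*u^2 + 4*v^2 + 1). At (u, v) = (-3/2, 1): sqrt(329).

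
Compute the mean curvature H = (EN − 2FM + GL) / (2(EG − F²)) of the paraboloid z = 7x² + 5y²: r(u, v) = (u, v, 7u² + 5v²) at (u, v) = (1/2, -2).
H = 1019*sqrt(2)/4500

With E = 196*u^2 + 1, F = 140*u*v, G = 100*v^2 + 1, L = 14/sqrt(196*u^2 + 100*v^2 + 1), M = 0, N = 10/sqrt(196*u^2 + 100*v^2 + 1), assemble
  H = (EN − 2FM + GL) / (2(EG − F²)) = 4*(245*u^2 + 175*v^2 + 3)/(196*u^2 + 100*v^2 + 1)^(3/2).
At (u, v) = (1/2, -2): H = 1019*sqrt(2)/4500.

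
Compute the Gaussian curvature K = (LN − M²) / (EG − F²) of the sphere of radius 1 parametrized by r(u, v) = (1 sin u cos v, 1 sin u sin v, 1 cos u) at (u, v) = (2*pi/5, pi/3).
K = 1

Coefficients of the first fundamental form: E = 1, F = 0, G = sin(u)^2.
Coefficients of the second fundamental form: L = -sin(u)/Abs(sin(u)), M = 0, N = -sin(u)^3/Abs(sin(u)).
Assemble K = (LN − M²)/(EG − F²) = 1. At (u, v) = (2*pi/5, pi/3): K = 1.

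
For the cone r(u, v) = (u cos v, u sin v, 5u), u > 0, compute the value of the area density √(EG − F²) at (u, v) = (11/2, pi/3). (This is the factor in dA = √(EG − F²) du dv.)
√(EG − F²)|_{(11/2, pi/3)} = 11*sqrt(26)/2

E = 26, F = 0, G = u^2, so EG − F² = 26*u^2. Taking the positive square root: √(EG − F²) = sqrt(26)*Abs(u). At (u, v) = (11/2, pi/3): 11*sqrt(26)/2.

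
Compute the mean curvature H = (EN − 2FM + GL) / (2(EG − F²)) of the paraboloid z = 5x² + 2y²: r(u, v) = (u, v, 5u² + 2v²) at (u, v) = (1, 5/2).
H = 707*sqrt(201)/40401

With E = 100*u^2 + 1, F = 40*u*v, G = 16*v^2 + 1, L = 10/sqrt(100*u^2 + 16*v^2 + 1), M = 0, N = 4/sqrt(100*u^2 + 16*v^2 + 1), assemble
  H = (EN − 2FM + GL) / (2(EG − F²)) = (200*u^2 + 80*v^2 + 7)/(100*u^2 + 16*v^2 + 1)^(3/2).
At (u, v) = (1, 5/2): H = 707*sqrt(201)/40401.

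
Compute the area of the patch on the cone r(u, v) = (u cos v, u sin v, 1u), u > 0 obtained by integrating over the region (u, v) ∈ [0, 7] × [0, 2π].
Area = 49*sqrt(2)*pi

Area = ∫∫ √(EG − F²) du dv with √(EG − F²) = sqrt(2)*Abs(u). Integrating over [0, 7] × [0, 2π] gives 49*sqrt(2)*pi.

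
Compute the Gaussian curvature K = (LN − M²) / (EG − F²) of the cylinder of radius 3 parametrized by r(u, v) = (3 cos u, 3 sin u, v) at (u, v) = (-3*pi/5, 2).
K = 0

Coefficients of the first fundamental form: E = 9, F = 0, G = 1.
Coefficients of the second fundamental form: L = -3, M = 0, N = 0.
Assemble K = (LN − M²)/(EG − F²) = 0. At (u, v) = (-3*pi/5, 2): K = 0.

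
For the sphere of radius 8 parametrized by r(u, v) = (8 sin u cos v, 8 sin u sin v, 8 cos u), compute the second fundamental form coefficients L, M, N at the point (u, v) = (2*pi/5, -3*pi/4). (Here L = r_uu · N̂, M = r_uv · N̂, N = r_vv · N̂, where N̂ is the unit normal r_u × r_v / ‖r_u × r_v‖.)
L = -8;  M = 0;  N = -5 - sqrt(5)

Compute the unit normal N̂(u, v) = (sin(u)^2*cos(v)/Abs(sin(u)), sin(u)^2*sin(v)/Abs(sin(u)), sin(2*u)/(2*Abs(sin(u)))), and the second partials r_uu, r_uv, r_vv. Take dot products:
  L(u, v) = r_uu · N̂ = -8*sin(u)/Abs(sin(u)),
  M(u, v) = r_uv · N̂ = 0,
  N(u, v) = r_vv · N̂ = -8*sin(u)^3/Abs(sin(u)).
Evaluating at (u, v) = (2*pi/5, -3*pi/4):
  L = -8, M = 0, N = -5 - sqrt(5).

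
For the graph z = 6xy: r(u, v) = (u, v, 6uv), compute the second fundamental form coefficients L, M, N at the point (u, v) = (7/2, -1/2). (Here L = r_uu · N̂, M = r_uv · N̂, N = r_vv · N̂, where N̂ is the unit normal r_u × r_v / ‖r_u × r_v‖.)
L = 0;  M = 6*sqrt(451)/451;  N = 0

Compute the unit normal N̂(u, v) = (-6*v/sqrt(36*u^2 + 36*v^2 + 1), -6*u/sqrt(36*u^2 + 36*v^2 + 1), 1/sqrt(36*u^2 + 36*v^2 + 1)), and the second partials r_uu, r_uv, r_vv. Take dot products:
  L(u, v) = r_uu · N̂ = 0,
  M(u, v) = r_uv · N̂ = 6/sqrt(36*u^2 + 36*v^2 + 1),
  N(u, v) = r_vv · N̂ = 0.
Evaluating at (u, v) = (7/2, -1/2):
  L = 0, M = 6*sqrt(451)/451, N = 0.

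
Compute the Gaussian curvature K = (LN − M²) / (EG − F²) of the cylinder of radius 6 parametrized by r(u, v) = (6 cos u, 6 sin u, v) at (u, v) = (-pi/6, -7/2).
K = 0

Coefficients of the first fundamental form: E = 36, F = 0, G = 1.
Coefficients of the second fundamental form: L = -6, M = 0, N = 0.
Assemble K = (LN − M²)/(EG − F²) = 0. At (u, v) = (-pi/6, -7/2): K = 0.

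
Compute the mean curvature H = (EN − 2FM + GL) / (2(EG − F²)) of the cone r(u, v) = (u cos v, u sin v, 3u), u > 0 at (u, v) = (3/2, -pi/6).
H = sqrt(10)/10

With E = 10, F = 0, G = u^2, L = 0, M = 0, N = 3*sqrt(10)*u^2/(10*Abs(u)), assemble
  H = (EN − 2FM + GL) / (2(EG − F²)) = 3*sqrt(10)/(20*Abs(u)).
At (u, v) = (3/2, -pi/6): H = sqrt(10)/10.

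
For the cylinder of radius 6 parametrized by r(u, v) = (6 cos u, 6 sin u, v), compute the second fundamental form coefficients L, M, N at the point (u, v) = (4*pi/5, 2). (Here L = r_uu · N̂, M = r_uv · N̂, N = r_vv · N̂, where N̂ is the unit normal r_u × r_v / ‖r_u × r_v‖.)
L = -6;  M = 0;  N = 0

Compute the unit normal N̂(u, v) = (cos(u), sin(u), 0), and the second partials r_uu, r_uv, r_vv. Take dot products:
  L(u, v) = r_uu · N̂ = -6,
  M(u, v) = r_uv · N̂ = 0,
  N(u, v) = r_vv · N̂ = 0.
Evaluating at (u, v) = (4*pi/5, 2):
  L = -6, M = 0, N = 0.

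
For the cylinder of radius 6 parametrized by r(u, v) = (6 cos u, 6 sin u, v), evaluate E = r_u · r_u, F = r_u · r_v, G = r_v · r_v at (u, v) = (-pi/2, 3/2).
E = 36;  F = 0;  G = 1

Partials: r_u = (-6*sin(u), 6*cos(u), 0), r_v = (0, 0, 1). As functions of (u, v):
  E = r_u · r_u = 36,
  F = r_u · r_v = 0,
  G = r_v · r_v = 1.
Evaluating at (u, v) = (-pi/2, 3/2): E = 36, F = 0, G = 1.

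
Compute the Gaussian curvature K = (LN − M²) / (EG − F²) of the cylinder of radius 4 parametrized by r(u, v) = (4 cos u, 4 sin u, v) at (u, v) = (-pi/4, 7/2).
K = 0

Coefficients of the first fundamental form: E = 16, F = 0, G = 1.
Coefficients of the second fundamental form: L = -4, M = 0, N = 0.
Assemble K = (LN − M²)/(EG − F²) = 0. At (u, v) = (-pi/4, 7/2): K = 0.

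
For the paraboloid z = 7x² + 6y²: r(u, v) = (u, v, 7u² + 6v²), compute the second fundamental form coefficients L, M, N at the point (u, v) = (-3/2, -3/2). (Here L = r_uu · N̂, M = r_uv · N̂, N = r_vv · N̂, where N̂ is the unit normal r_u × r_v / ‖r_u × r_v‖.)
L = 7*sqrt(766)/383;  M = 0;  N = 6*sqrt(766)/383

Compute the unit normal N̂(u, v) = (-14*u/sqrt(196*u^2 + 144*v^2 + 1), -12*v/sqrt(196*u^2 + 144*v^2 + 1), 1/sqrt(196*u^2 + 144*v^2 + 1)), and the second partials r_uu, r_uv, r_vv. Take dot products:
  L(u, v) = r_uu · N̂ = 14/sqrt(196*u^2 + 144*v^2 + 1),
  M(u, v) = r_uv · N̂ = 0,
  N(u, v) = r_vv · N̂ = 12/sqrt(196*u^2 + 144*v^2 + 1).
Evaluating at (u, v) = (-3/2, -3/2):
  L = 7*sqrt(766)/383, M = 0, N = 6*sqrt(766)/383.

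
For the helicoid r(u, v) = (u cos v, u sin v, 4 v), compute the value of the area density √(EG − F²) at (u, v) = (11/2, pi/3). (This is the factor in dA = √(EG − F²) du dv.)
√(EG − F²)|_{(11/2, pi/3)} = sqrt(185)/2

E = 1, F = 0, G = u^2 + 16, so EG − F² = u^2 + 16. Taking the positive square root: √(EG − F²) = sqrt(u^2 + 16). At (u, v) = (11/2, pi/3): sqrt(185)/2.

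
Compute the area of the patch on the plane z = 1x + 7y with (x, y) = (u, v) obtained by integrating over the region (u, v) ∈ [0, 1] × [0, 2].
Area = 2*sqrt(51)

Area = ∫∫ √(EG − F²) du dv with √(EG − F²) = sqrt(51). Integrating over [0, 1] × [0, 2] gives 2*sqrt(51).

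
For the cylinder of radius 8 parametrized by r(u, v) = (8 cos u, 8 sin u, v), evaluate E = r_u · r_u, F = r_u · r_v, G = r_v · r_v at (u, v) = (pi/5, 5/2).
E = 64;  F = 0;  G = 1

Partials: r_u = (-8*sin(u), 8*cos(u), 0), r_v = (0, 0, 1). As functions of (u, v):
  E = r_u · r_u = 64,
  F = r_u · r_v = 0,
  G = r_v · r_v = 1.
Evaluating at (u, v) = (pi/5, 5/2): E = 64, F = 0, G = 1.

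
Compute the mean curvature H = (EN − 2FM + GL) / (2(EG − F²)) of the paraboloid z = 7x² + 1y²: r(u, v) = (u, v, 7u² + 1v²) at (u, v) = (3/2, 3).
H = 701*sqrt(478)/228484

With E = 196*u^2 + 1, F = 28*u*v, G = 4*v^2 + 1, L = 14/sqrt(196*u^2 + 4*v^2 + 1), M = 0, N = 2/sqrt(196*u^2 + 4*v^2 + 1), assemble
  H = (EN − 2FM + GL) / (2(EG − F²)) = 4*(49*u^2 + 7*v^2 + 2)/(196*u^2 + 4*v^2 + 1)^(3/2).
At (u, v) = (3/2, 3): H = 701*sqrt(478)/228484.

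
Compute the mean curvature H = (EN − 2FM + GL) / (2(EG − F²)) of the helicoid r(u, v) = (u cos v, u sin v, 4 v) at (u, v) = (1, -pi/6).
H = 0

With E = 1, F = 0, G = u^2 + 16, L = 0, M = -4/sqrt(u^2 + 16), N = 0, assemble
  H = (EN − 2FM + GL) / (2(EG − F²)) = 0.
At (u, v) = (1, -pi/6): H = 0.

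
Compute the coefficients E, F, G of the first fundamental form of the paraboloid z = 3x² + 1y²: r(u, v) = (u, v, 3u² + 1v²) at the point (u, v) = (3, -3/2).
E = 325;  F = -54;  G = 10

Partials: r_u = (1, 0, 6*u), r_v = (0, 1, 2*v). As functions of (u, v):
  E = r_u · r_u = 36*u^2 + 1,
  F = r_u · r_v = 12*u*v,
  G = r_v · r_v = 4*v^2 + 1.
Evaluating at (u, v) = (3, -3/2): E = 325, F = -54, G = 10.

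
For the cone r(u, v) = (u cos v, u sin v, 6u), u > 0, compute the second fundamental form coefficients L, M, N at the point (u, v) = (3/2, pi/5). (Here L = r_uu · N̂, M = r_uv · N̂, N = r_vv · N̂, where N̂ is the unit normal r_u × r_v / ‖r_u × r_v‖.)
L = 0;  M = 0;  N = 9*sqrt(37)/37

Compute the unit normal N̂(u, v) = (-6*sqrt(37)*u*cos(v)/(37*Abs(u)), -6*sqrt(37)*u*sin(v)/(37*Abs(u)), sqrt(37)*u/(37*Abs(u))), and the second partials r_uu, r_uv, r_vv. Take dot products:
  L(u, v) = r_uu · N̂ = 0,
  M(u, v) = r_uv · N̂ = 0,
  N(u, v) = r_vv · N̂ = 6*sqrt(37)*u^2/(37*Abs(u)).
Evaluating at (u, v) = (3/2, pi/5):
  L = 0, M = 0, N = 9*sqrt(37)/37.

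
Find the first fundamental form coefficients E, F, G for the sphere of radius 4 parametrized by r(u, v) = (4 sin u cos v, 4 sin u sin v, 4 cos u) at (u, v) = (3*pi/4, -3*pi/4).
E = 16;  F = 0;  G = 8

Partials: r_u = (4*cos(u)*cos(v), 4*sin(v)*cos(u), -4*sin(u)), r_v = (-4*sin(u)*sin(v), 4*sin(u)*cos(v), 0). As functions of (u, v):
  E = r_u · r_u = 16,
  F = r_u · r_v = 0,
  G = r_v · r_v = 16*sin(u)^2.
Evaluating at (u, v) = (3*pi/4, -3*pi/4): E = 16, F = 0, G = 8.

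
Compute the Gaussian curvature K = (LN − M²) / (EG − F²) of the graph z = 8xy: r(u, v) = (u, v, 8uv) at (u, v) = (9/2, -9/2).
K = -64/6723649

Coefficients of the first fundamental form: E = 64*v^2 + 1, F = 64*u*v, G = 64*u^2 + 1.
Coefficients of the second fundamental form: L = 0, M = 8/sqrt(64*u^2 + 64*v^2 + 1), N = 0.
Assemble K = (LN − M²)/(EG − F²) = -64/(4096*u^4 + 8192*u^2*v^2 + 128*u^2 + 4096*v^4 + 128*v^2 + 1). At (u, v) = (9/2, -9/2): K = -64/6723649.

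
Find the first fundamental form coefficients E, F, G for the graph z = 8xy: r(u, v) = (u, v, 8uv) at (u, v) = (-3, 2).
E = 257;  F = -384;  G = 577

Partials: r_u = (1, 0, 8*v), r_v = (0, 1, 8*u). As functions of (u, v):
  E = r_u · r_u = 64*v^2 + 1,
  F = r_u · r_v = 64*u*v,
  G = r_v · r_v = 64*u^2 + 1.
Evaluating at (u, v) = (-3, 2): E = 257, F = -384, G = 577.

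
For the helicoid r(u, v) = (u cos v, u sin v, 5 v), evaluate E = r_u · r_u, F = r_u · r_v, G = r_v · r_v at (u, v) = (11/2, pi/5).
E = 1;  F = 0;  G = 221/4

Partials: r_u = (cos(v), sin(v), 0), r_v = (-u*sin(v), u*cos(v), 5). As functions of (u, v):
  E = r_u · r_u = 1,
  F = r_u · r_v = 0,
  G = r_v · r_v = u^2 + 25.
Evaluating at (u, v) = (11/2, pi/5): E = 1, F = 0, G = 221/4.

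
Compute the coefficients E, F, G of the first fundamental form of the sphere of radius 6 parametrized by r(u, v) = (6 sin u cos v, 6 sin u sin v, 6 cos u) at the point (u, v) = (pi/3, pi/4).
E = 36;  F = 0;  G = 27

Partials: r_u = (6*cos(u)*cos(v), 6*sin(v)*cos(u), -6*sin(u)), r_v = (-6*sin(u)*sin(v), 6*sin(u)*cos(v), 0). As functions of (u, v):
  E = r_u · r_u = 36,
  F = r_u · r_v = 0,
  G = r_v · r_v = 36*sin(u)^2.
Evaluating at (u, v) = (pi/3, pi/4): E = 36, F = 0, G = 27.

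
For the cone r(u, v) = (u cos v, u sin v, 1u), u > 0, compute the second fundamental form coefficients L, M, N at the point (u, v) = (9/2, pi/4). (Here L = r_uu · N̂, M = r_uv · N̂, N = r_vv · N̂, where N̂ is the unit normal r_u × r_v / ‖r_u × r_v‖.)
L = 0;  M = 0;  N = 9*sqrt(2)/4

Compute the unit normal N̂(u, v) = (-sqrt(2)*u*cos(v)/(2*Abs(u)), -sqrt(2)*u*sin(v)/(2*Abs(u)), sqrt(2)*u/(2*Abs(u))), and the second partials r_uu, r_uv, r_vv. Take dot products:
  L(u, v) = r_uu · N̂ = 0,
  M(u, v) = r_uv · N̂ = 0,
  N(u, v) = r_vv · N̂ = sqrt(2)*u^2/(2*Abs(u)).
Evaluating at (u, v) = (9/2, pi/4):
  L = 0, M = 0, N = 9*sqrt(2)/4.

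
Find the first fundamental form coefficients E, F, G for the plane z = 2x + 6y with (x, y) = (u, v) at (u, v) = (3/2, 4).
E = 5;  F = 12;  G = 37

Partials: r_u = (1, 0, 2), r_v = (0, 1, 6). As functions of (u, v):
  E = r_u · r_u = 5,
  F = r_u · r_v = 12,
  G = r_v · r_v = 37.
Evaluating at (u, v) = (3/2, 4): E = 5, F = 12, G = 37.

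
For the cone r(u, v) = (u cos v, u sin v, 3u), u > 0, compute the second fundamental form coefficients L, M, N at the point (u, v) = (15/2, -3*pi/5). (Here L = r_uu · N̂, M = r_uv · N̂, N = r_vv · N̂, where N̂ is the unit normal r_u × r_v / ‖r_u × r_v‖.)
L = 0;  M = 0;  N = 9*sqrt(10)/4

Compute the unit normal N̂(u, v) = (-3*sqrt(10)*u*cos(v)/(10*Abs(u)), -3*sqrt(10)*u*sin(v)/(10*Abs(u)), sqrt(10)*u/(10*Abs(u))), and the second partials r_uu, r_uv, r_vv. Take dot products:
  L(u, v) = r_uu · N̂ = 0,
  M(u, v) = r_uv · N̂ = 0,
  N(u, v) = r_vv · N̂ = 3*sqrt(10)*u^2/(10*Abs(u)).
Evaluating at (u, v) = (15/2, -3*pi/5):
  L = 0, M = 0, N = 9*sqrt(10)/4.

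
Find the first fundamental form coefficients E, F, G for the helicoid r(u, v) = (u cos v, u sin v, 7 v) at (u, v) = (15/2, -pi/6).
E = 1;  F = 0;  G = 421/4

Partials: r_u = (cos(v), sin(v), 0), r_v = (-u*sin(v), u*cos(v), 7). As functions of (u, v):
  E = r_u · r_u = 1,
  F = r_u · r_v = 0,
  G = r_v · r_v = u^2 + 49.
Evaluating at (u, v) = (15/2, -pi/6): E = 1, F = 0, G = 421/4.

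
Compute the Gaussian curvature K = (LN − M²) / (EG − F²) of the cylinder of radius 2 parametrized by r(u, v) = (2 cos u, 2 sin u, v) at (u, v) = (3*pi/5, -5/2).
K = 0

Coefficients of the first fundamental form: E = 4, F = 0, G = 1.
Coefficients of the second fundamental form: L = -2, M = 0, N = 0.
Assemble K = (LN − M²)/(EG − F²) = 0. At (u, v) = (3*pi/5, -5/2): K = 0.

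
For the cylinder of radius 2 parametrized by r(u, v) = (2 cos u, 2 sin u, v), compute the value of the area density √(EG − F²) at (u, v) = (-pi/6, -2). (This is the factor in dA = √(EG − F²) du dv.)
√(EG − F²)|_{(-pi/6, -2)} = 2

E = 4, F = 0, G = 1, so EG − F² = 4. Taking the positive square root: √(EG − F²) = 2. At (u, v) = (-pi/6, -2): 2.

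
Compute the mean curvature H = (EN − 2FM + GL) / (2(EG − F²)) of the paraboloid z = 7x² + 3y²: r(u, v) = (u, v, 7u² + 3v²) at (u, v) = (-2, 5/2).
H = 3937*sqrt(1010)/1020100

With E = 196*u^2 + 1, F = 84*u*v, G = 36*v^2 + 1, L = 14/sqrt(196*u^2 + 36*v^2 + 1), M = 0, N = 6/sqrt(196*u^2 + 36*v^2 + 1), assemble
  H = (EN − 2FM + GL) / (2(EG − F²)) = 2*(294*u^2 + 126*v^2 + 5)/(196*u^2 + 36*v^2 + 1)^(3/2).
At (u, v) = (-2, 5/2): H = 3937*sqrt(1010)/1020100.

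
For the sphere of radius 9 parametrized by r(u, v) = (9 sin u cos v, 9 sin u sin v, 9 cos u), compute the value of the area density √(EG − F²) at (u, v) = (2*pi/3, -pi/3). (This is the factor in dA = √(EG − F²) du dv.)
√(EG − F²)|_{(2*pi/3, -pi/3)} = 81*sqrt(3)/2

E = 81, F = 0, G = 81*sin(u)^2, so EG − F² = 6561*sin(u)^2. Taking the positive square root: √(EG − F²) = 81*Abs(sin(u)). At (u, v) = (2*pi/3, -pi/3): 81*sqrt(3)/2.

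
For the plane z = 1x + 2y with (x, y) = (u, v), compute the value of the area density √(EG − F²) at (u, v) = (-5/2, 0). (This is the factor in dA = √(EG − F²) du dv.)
√(EG − F²)|_{(-5/2, 0)} = sqrt(6)

E = 2, F = 2, G = 5, so EG − F² = 6. Taking the positive square root: √(EG − F²) = sqrt(6). At (u, v) = (-5/2, 0): sqrt(6).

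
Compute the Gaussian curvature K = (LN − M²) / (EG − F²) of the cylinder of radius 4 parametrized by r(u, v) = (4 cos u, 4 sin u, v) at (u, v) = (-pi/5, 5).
K = 0

Coefficients of the first fundamental form: E = 16, F = 0, G = 1.
Coefficients of the second fundamental form: L = -4, M = 0, N = 0.
Assemble K = (LN − M²)/(EG − F²) = 0. At (u, v) = (-pi/5, 5): K = 0.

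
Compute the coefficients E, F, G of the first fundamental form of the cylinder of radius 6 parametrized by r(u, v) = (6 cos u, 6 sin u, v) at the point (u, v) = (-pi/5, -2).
E = 36;  F = 0;  G = 1

Partials: r_u = (-6*sin(u), 6*cos(u), 0), r_v = (0, 0, 1). As functions of (u, v):
  E = r_u · r_u = 36,
  F = r_u · r_v = 0,
  G = r_v · r_v = 1.
Evaluating at (u, v) = (-pi/5, -2): E = 36, F = 0, G = 1.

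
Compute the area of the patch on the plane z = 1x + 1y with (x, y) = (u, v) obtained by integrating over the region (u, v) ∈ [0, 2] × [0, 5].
Area = 10*sqrt(3)

Area = ∫∫ √(EG − F²) du dv with √(EG − F²) = sqrt(3). Integrating over [0, 2] × [0, 5] gives 10*sqrt(3).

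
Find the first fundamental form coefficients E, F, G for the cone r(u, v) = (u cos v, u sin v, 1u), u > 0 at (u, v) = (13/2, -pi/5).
E = 2;  F = 0;  G = 169/4

Partials: r_u = (cos(v), sin(v), 1), r_v = (-u*sin(v), u*cos(v), 0). As functions of (u, v):
  E = r_u · r_u = 2,
  F = r_u · r_v = 0,
  G = r_v · r_v = u^2.
Evaluating at (u, v) = (13/2, -pi/5): E = 2, F = 0, G = 169/4.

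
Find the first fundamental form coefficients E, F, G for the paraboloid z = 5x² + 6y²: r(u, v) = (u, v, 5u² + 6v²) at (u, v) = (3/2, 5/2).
E = 226;  F = 450;  G = 901

Partials: r_u = (1, 0, 10*u), r_v = (0, 1, 12*v). As functions of (u, v):
  E = r_u · r_u = 100*u^2 + 1,
  F = r_u · r_v = 120*u*v,
  G = r_v · r_v = 144*v^2 + 1.
Evaluating at (u, v) = (3/2, 5/2): E = 226, F = 450, G = 901.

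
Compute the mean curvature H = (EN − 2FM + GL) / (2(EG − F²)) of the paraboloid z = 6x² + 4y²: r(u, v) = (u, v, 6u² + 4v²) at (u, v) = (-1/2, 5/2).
H = 2554*sqrt(437)/190969

With E = 144*u^2 + 1, F = 96*u*v, G = 64*v^2 + 1, L = 12/sqrt(144*u^2 + 64*v^2 + 1), M = 0, N = 8/sqrt(144*u^2 + 64*v^2 + 1), assemble
  H = (EN − 2FM + GL) / (2(EG − F²)) = 2*(288*u^2 + 192*v^2 + 5)/(144*u^2 + 64*v^2 + 1)^(3/2).
At (u, v) = (-1/2, 5/2): H = 2554*sqrt(437)/190969.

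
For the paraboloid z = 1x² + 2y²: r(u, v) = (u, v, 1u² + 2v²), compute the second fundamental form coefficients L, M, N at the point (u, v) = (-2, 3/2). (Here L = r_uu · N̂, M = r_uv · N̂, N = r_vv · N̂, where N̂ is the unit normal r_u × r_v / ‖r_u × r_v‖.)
L = 2*sqrt(53)/53;  M = 0;  N = 4*sqrt(53)/53

Compute the unit normal N̂(u, v) = (-2*u/sqrt(4*u^2 + 16*v^2 + 1), -4*v/sqrt(4*u^2 + 16*v^2 + 1), 1/sqrt(4*u^2 + 16*v^2 + 1)), and the second partials r_uu, r_uv, r_vv. Take dot products:
  L(u, v) = r_uu · N̂ = 2/sqrt(4*u^2 + 16*v^2 + 1),
  M(u, v) = r_uv · N̂ = 0,
  N(u, v) = r_vv · N̂ = 4/sqrt(4*u^2 + 16*v^2 + 1).
Evaluating at (u, v) = (-2, 3/2):
  L = 2*sqrt(53)/53, M = 0, N = 4*sqrt(53)/53.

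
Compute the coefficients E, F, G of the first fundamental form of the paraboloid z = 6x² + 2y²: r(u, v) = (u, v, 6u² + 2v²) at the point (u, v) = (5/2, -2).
E = 901;  F = -240;  G = 65

Partials: r_u = (1, 0, 12*u), r_v = (0, 1, 4*v). As functions of (u, v):
  E = r_u · r_u = 144*u^2 + 1,
  F = r_u · r_v = 48*u*v,
  G = r_v · r_v = 16*v^2 + 1.
Evaluating at (u, v) = (5/2, -2): E = 901, F = -240, G = 65.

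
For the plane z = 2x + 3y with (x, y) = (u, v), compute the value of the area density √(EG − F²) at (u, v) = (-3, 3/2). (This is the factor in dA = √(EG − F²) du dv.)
√(EG − F²)|_{(-3, 3/2)} = sqrt(14)

E = 5, F = 6, G = 10, so EG − F² = 14. Taking the positive square root: √(EG − F²) = sqrt(14). At (u, v) = (-3, 3/2): sqrt(14).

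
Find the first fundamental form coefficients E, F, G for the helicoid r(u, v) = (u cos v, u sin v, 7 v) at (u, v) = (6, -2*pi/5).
E = 1;  F = 0;  G = 85

Partials: r_u = (cos(v), sin(v), 0), r_v = (-u*sin(v), u*cos(v), 7). As functions of (u, v):
  E = r_u · r_u = 1,
  F = r_u · r_v = 0,
  G = r_v · r_v = u^2 + 49.
Evaluating at (u, v) = (6, -2*pi/5): E = 1, F = 0, G = 85.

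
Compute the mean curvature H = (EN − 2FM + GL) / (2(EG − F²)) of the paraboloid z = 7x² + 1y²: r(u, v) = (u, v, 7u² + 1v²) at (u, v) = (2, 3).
H = 1044*sqrt(821)/674041

With E = 196*u^2 + 1, F = 28*u*v, G = 4*v^2 + 1, L = 14/sqrt(196*u^2 + 4*v^2 + 1), M = 0, N = 2/sqrt(196*u^2 + 4*v^2 + 1), assemble
  H = (EN − 2FM + GL) / (2(EG − F²)) = 4*(49*u^2 + 7*v^2 + 2)/(196*u^2 + 4*v^2 + 1)^(3/2).
At (u, v) = (2, 3): H = 1044*sqrt(821)/674041.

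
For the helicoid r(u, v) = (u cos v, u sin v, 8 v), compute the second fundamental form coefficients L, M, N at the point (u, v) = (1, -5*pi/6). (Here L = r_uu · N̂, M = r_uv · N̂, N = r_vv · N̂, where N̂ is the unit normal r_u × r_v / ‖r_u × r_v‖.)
L = 0;  M = -8*sqrt(65)/65;  N = 0

Compute the unit normal N̂(u, v) = (8*sin(v)/sqrt(u^2 + 64), -8*cos(v)/sqrt(u^2 + 64), u/sqrt(u^2 + 64)), and the second partials r_uu, r_uv, r_vv. Take dot products:
  L(u, v) = r_uu · N̂ = 0,
  M(u, v) = r_uv · N̂ = -8/sqrt(u^2 + 64),
  N(u, v) = r_vv · N̂ = 0.
Evaluating at (u, v) = (1, -5*pi/6):
  L = 0, M = -8*sqrt(65)/65, N = 0.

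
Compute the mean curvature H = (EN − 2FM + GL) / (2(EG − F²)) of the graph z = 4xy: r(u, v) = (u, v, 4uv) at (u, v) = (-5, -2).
H = -128*sqrt(465)/43245

With E = 16*v^2 + 1, F = 16*u*v, G = 16*u^2 + 1, L = 0, M = 4/sqrt(16*u^2 + 16*v^2 + 1), N = 0, assemble
  H = (EN − 2FM + GL) / (2(EG − F²)) = -64*u*v/(16*u^2 + 16*v^2 + 1)^(3/2).
At (u, v) = (-5, -2): H = -128*sqrt(465)/43245.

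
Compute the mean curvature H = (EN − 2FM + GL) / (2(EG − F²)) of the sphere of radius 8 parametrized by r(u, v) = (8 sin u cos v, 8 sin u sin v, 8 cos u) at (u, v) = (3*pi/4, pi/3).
H = -1/8

With E = 64, F = 0, G = 64*sin(u)^2, L = -8*sin(u)/Abs(sin(u)), M = 0, N = -8*sin(u)^3/Abs(sin(u)), assemble
  H = (EN − 2FM + GL) / (2(EG − F²)) = -sin(u)/(8*Abs(sin(u))).
At (u, v) = (3*pi/4, pi/3): H = -1/8.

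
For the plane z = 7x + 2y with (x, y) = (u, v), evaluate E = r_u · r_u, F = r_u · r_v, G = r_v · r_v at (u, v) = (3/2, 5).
E = 50;  F = 14;  G = 5

Partials: r_u = (1, 0, 7), r_v = (0, 1, 2). As functions of (u, v):
  E = r_u · r_u = 50,
  F = r_u · r_v = 14,
  G = r_v · r_v = 5.
Evaluating at (u, v) = (3/2, 5): E = 50, F = 14, G = 5.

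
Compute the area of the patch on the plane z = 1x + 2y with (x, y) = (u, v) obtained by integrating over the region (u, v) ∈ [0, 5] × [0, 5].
Area = 25*sqrt(6)

Area = ∫∫ √(EG − F²) du dv with √(EG − F²) = sqrt(6). Integrating over [0, 5] × [0, 5] gives 25*sqrt(6).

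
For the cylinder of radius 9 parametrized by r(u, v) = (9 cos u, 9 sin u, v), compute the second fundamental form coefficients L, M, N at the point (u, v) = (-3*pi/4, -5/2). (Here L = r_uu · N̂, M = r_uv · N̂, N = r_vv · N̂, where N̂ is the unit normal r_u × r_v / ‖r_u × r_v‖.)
L = -9;  M = 0;  N = 0

Compute the unit normal N̂(u, v) = (cos(u), sin(u), 0), and the second partials r_uu, r_uv, r_vv. Take dot products:
  L(u, v) = r_uu · N̂ = -9,
  M(u, v) = r_uv · N̂ = 0,
  N(u, v) = r_vv · N̂ = 0.
Evaluating at (u, v) = (-3*pi/4, -5/2):
  L = -9, M = 0, N = 0.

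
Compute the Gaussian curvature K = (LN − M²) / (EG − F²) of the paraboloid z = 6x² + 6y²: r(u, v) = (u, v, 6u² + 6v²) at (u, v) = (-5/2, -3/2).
K = 144/1500625

Coefficients of the first fundamental form: E = 144*u^2 + 1, F = 144*u*v, G = 144*v^2 + 1.
Coefficients of the second fundamental form: L = 12/sqrt(144*u^2 + 144*v^2 + 1), M = 0, N = 12/sqrt(144*u^2 + 144*v^2 + 1).
Assemble K = (LN − M²)/(EG − F²) = 144/(20736*u^4 + 41472*u^2*v^2 + 288*u^2 + 20736*v^4 + 288*v^2 + 1). At (u, v) = (-5/2, -3/2): K = 144/1500625.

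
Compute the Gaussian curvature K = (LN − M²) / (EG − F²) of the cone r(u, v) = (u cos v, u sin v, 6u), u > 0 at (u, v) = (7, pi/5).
K = 0

Coefficients of the first fundamental form: E = 37, F = 0, G = u^2.
Coefficients of the second fundamental form: L = 0, M = 0, N = 6*sqrt(37)*u^2/(37*Abs(u)).
Assemble K = (LN − M²)/(EG − F²) = 0. At (u, v) = (7, pi/5): K = 0.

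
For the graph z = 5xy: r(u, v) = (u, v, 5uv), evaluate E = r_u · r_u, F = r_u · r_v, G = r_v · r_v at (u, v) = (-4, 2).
E = 101;  F = -200;  G = 401

Partials: r_u = (1, 0, 5*v), r_v = (0, 1, 5*u). As functions of (u, v):
  E = r_u · r_u = 25*v^2 + 1,
  F = r_u · r_v = 25*u*v,
  G = r_v · r_v = 25*u^2 + 1.
Evaluating at (u, v) = (-4, 2): E = 101, F = -200, G = 401.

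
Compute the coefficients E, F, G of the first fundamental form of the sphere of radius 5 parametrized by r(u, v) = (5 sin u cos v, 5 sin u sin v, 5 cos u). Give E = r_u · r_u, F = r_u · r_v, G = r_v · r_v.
E = 25;  F = 0;  G = 25*sin(u)^2

Compute partials: r_u = (5*cos(u)*cos(v), 5*sin(v)*cos(u), -5*sin(u)), r_v = (-5*sin(u)*sin(v), 5*sin(u)*cos(v), 0). Then
  E = r_u · r_u = 25,
  F = r_u · r_v = 0,
  G = r_v · r_v = 25*sin(u)^2.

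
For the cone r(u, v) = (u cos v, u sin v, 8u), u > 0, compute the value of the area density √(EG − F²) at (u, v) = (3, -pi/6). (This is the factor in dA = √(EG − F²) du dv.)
√(EG − F²)|_{(3, -pi/6)} = 3*sqrt(65)

E = 65, F = 0, G = u^2, so EG − F² = 65*u^2. Taking the positive square root: √(EG − F²) = sqrt(65)*Abs(u). At (u, v) = (3, -pi/6): 3*sqrt(65).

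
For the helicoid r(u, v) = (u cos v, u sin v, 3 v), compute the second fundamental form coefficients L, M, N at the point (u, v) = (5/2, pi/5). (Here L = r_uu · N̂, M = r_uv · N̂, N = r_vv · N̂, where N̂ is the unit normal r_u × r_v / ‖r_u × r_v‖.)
L = 0;  M = -6*sqrt(61)/61;  N = 0

Compute the unit normal N̂(u, v) = (3*sin(v)/sqrt(u^2 + 9), -3*cos(v)/sqrt(u^2 + 9), u/sqrt(u^2 + 9)), and the second partials r_uu, r_uv, r_vv. Take dot products:
  L(u, v) = r_uu · N̂ = 0,
  M(u, v) = r_uv · N̂ = -3/sqrt(u^2 + 9),
  N(u, v) = r_vv · N̂ = 0.
Evaluating at (u, v) = (5/2, pi/5):
  L = 0, M = -6*sqrt(61)/61, N = 0.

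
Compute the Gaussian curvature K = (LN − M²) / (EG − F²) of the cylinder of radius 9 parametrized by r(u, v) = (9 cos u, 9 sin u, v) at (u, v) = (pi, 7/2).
K = 0

Coefficients of the first fundamental form: E = 81, F = 0, G = 1.
Coefficients of the second fundamental form: L = -9, M = 0, N = 0.
Assemble K = (LN − M²)/(EG − F²) = 0. At (u, v) = (pi, 7/2): K = 0.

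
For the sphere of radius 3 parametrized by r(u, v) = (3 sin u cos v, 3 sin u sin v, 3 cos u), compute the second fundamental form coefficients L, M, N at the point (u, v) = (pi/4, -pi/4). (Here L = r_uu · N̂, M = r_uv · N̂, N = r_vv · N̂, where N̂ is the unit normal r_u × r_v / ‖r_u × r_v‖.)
L = -3;  M = 0;  N = -3/2

Compute the unit normal N̂(u, v) = (sin(u)^2*cos(v)/Abs(sin(u)), sin(u)^2*sin(v)/Abs(sin(u)), sin(2*u)/(2*Abs(sin(u)))), and the second partials r_uu, r_uv, r_vv. Take dot products:
  L(u, v) = r_uu · N̂ = -3*sin(u)/Abs(sin(u)),
  M(u, v) = r_uv · N̂ = 0,
  N(u, v) = r_vv · N̂ = -3*sin(u)^3/Abs(sin(u)).
Evaluating at (u, v) = (pi/4, -pi/4):
  L = -3, M = 0, N = -3/2.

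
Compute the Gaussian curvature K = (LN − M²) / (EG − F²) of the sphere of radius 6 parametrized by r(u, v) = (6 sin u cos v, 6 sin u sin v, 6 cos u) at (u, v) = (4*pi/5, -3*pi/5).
K = 1/36

Coefficients of the first fundamental form: E = 36, F = 0, G = 36*sin(u)^2.
Coefficients of the second fundamental form: L = -6*sin(u)/Abs(sin(u)), M = 0, N = -6*sin(u)^3/Abs(sin(u)).
Assemble K = (LN − M²)/(EG − F²) = 1/36. At (u, v) = (4*pi/5, -3*pi/5): K = 1/36.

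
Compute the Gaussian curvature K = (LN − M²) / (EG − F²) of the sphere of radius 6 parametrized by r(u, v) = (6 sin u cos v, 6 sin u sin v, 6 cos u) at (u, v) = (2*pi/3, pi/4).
K = 1/36

Coefficients of the first fundamental form: E = 36, F = 0, G = 36*sin(u)^2.
Coefficients of the second fundamental form: L = -6*sin(u)/Abs(sin(u)), M = 0, N = -6*sin(u)^3/Abs(sin(u)).
Assemble K = (LN − M²)/(EG − F²) = 1/36. At (u, v) = (2*pi/3, pi/4): K = 1/36.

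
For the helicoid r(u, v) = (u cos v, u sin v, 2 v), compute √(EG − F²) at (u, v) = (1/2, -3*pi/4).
√(EG − F²)|_{(1/2, -3*pi/4)} = sqrt(17)/2

E = 1, F = 0, G = u^2 + 4; EG − F² = u^2 + 4; √(EG − F²) = sqrt(u^2 + 4). At the given point: sqrt(17)/2.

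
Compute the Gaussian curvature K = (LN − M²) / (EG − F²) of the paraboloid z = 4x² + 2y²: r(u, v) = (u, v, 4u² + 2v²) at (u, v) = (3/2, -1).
K = 32/25921

Coefficients of the first fundamental form: E = 64*u^2 + 1, F = 32*u*v, G = 16*v^2 + 1.
Coefficients of the second fundamental form: L = 8/sqrt(64*u^2 + 16*v^2 + 1), M = 0, N = 4/sqrt(64*u^2 + 16*v^2 + 1).
Assemble K = (LN − M²)/(EG − F²) = 32/(4096*u^4 + 2048*u^2*v^2 + 128*u^2 + 256*v^4 + 32*v^2 + 1). At (u, v) = (3/2, -1): K = 32/25921.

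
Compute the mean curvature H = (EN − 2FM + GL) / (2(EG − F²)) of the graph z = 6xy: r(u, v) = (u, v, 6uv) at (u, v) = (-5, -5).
H = -5400*sqrt(1801)/3243601

With E = 36*v^2 + 1, F = 36*u*v, G = 36*u^2 + 1, L = 0, M = 6/sqrt(36*u^2 + 36*v^2 + 1), N = 0, assemble
  H = (EN − 2FM + GL) / (2(EG − F²)) = -216*u*v/(36*u^2 + 36*v^2 + 1)^(3/2).
At (u, v) = (-5, -5): H = -5400*sqrt(1801)/3243601.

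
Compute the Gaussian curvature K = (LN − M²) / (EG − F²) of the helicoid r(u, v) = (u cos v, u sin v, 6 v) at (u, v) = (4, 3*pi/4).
K = -9/676

Coefficients of the first fundamental form: E = 1, F = 0, G = u^2 + 36.
Coefficients of the second fundamental form: L = 0, M = -6/sqrt(u^2 + 36), N = 0.
Assemble K = (LN − M²)/(EG − F²) = -36/(u^2 + 36)^2. At (u, v) = (4, 3*pi/4): K = -9/676.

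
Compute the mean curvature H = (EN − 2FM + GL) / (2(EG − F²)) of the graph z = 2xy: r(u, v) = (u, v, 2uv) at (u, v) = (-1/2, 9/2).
H = 18*sqrt(83)/6889

With E = 4*v^2 + 1, F = 4*u*v, G = 4*u^2 + 1, L = 0, M = 2/sqrt(4*u^2 + 4*v^2 + 1), N = 0, assemble
  H = (EN − 2FM + GL) / (2(EG − F²)) = -8*u*v/(4*u^2 + 4*v^2 + 1)^(3/2).
At (u, v) = (-1/2, 9/2): H = 18*sqrt(83)/6889.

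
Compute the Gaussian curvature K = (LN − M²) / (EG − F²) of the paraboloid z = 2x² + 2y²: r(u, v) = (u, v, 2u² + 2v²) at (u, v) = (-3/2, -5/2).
K = 16/18769

Coefficients of the first fundamental form: E = 16*u^2 + 1, F = 16*u*v, G = 16*v^2 + 1.
Coefficients of the second fundamental form: L = 4/sqrt(16*u^2 + 16*v^2 + 1), M = 0, N = 4/sqrt(16*u^2 + 16*v^2 + 1).
Assemble K = (LN − M²)/(EG − F²) = 16/(256*u^4 + 512*u^2*v^2 + 32*u^2 + 256*v^4 + 32*v^2 + 1). At (u, v) = (-3/2, -5/2): K = 16/18769.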